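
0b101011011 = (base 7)1004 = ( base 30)bh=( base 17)137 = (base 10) 347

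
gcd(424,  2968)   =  424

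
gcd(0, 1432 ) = 1432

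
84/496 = 21/124 = 0.17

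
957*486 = 465102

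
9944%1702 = 1434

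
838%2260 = 838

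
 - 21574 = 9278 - 30852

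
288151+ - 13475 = 274676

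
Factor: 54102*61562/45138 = 555104554/7523=2^1*71^1*127^1 * 7523^( - 1)*30781^1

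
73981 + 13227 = 87208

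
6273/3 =2091 = 2091.00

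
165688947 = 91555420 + 74133527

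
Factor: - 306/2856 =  - 2^ ( - 2)*3^1*7^(-1 )=- 3/28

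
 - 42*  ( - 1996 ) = 83832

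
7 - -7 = 14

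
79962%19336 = 2618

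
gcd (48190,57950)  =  610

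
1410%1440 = 1410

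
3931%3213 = 718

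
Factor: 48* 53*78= 2^5*3^2 * 13^1*53^1 = 198432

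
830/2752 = 415/1376 = 0.30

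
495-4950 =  - 4455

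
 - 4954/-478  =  2477/239 = 10.36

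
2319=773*3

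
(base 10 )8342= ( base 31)8L3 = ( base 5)231332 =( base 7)33215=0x2096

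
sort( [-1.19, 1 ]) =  [ - 1.19, 1 ]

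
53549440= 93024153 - 39474713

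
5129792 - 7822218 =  - 2692426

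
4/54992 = 1/13748   =  0.00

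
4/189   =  4/189= 0.02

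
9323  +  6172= 15495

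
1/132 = 1/132 = 0.01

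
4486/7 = 4486/7 = 640.86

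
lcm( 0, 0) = 0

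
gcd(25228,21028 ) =28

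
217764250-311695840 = -93931590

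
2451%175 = 1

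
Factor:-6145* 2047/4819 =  - 12578815/4819= - 5^1*23^1*61^( - 1 ) *79^(- 1)*89^1 * 1229^1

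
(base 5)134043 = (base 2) 1010110010011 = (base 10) 5523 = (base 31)5N5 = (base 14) 2027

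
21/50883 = 1/2423= 0.00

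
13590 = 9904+3686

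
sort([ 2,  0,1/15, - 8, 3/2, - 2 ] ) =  [ -8,-2, 0,1/15,3/2, 2 ]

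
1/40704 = 1/40704 = 0.00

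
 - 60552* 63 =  - 3814776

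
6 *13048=78288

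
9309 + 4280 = 13589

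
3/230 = 3/230 = 0.01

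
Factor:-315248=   -  2^4*17^1 * 19^1*61^1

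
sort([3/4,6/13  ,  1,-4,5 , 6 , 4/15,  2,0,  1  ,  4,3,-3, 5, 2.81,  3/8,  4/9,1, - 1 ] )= [-4, - 3,  -  1,  0, 4/15,3/8,  4/9, 6/13, 3/4, 1, 1,1, 2,2.81,3,4,5,5,6]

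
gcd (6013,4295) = 859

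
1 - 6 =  - 5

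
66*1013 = 66858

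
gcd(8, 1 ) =1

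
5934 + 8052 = 13986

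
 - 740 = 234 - 974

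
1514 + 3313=4827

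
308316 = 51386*6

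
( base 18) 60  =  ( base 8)154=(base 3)11000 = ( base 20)58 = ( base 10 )108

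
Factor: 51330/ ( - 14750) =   -  3^1*5^(-2)*29^1 = -87/25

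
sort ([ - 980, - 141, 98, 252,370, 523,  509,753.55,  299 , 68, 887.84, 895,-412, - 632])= [ - 980, - 632, - 412,-141,68,98,252, 299 , 370, 509,523,753.55,  887.84,895 ] 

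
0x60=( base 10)96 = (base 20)4G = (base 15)66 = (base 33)2u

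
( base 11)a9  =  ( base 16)77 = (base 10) 119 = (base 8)167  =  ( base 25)4J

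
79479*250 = 19869750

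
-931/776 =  - 2 + 621/776 = - 1.20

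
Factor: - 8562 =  - 2^1*3^1*1427^1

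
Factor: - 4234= - 2^1*29^1*73^1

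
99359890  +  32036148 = 131396038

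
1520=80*19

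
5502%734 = 364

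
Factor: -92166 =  - 2^1*3^1 * 15361^1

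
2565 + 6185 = 8750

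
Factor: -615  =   - 3^1*5^1*41^1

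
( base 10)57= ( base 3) 2010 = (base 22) 2D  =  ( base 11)52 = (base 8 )71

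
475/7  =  475/7  =  67.86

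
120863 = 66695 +54168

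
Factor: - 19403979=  - 3^1*7^1 * 59^1 * 15661^1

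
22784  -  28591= -5807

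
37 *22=814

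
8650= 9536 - 886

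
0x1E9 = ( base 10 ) 489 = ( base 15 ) 229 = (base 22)105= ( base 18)193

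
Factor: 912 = 2^4*3^1*19^1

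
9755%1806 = 725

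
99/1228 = 99/1228 = 0.08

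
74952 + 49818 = 124770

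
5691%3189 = 2502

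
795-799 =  - 4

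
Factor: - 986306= - 2^1*17^1 * 29009^1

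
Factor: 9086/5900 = 2^( - 1)*5^(  -  2)*7^1*11^1 = 77/50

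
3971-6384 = - 2413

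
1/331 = 1/331=   0.00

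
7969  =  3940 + 4029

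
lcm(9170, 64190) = 64190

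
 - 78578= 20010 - 98588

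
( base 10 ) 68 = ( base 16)44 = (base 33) 22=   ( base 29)2a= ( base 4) 1010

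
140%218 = 140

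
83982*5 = 419910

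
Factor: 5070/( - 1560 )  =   -13/4 = - 2^( - 2)*13^1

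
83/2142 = 83/2142 = 0.04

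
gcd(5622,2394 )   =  6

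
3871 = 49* 79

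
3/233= 3/233 = 0.01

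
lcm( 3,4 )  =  12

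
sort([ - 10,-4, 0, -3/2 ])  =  [ - 10,-4,  -  3/2,0]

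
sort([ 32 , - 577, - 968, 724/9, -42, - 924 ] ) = [-968, - 924, - 577 , - 42,  32, 724/9 ]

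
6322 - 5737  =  585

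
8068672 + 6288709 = 14357381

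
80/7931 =80/7931 = 0.01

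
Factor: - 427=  - 7^1*61^1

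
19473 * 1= 19473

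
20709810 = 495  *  41838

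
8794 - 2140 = 6654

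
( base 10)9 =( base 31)9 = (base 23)9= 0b1001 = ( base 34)9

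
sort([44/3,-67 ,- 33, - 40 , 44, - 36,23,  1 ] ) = [ - 67, - 40, - 36,-33, 1,44/3 , 23,44]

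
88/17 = 88/17 = 5.18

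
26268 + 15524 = 41792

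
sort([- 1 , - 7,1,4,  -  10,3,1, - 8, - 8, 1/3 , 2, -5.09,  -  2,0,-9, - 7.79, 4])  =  [-10, - 9, - 8, - 8,  -  7.79, - 7, - 5.09,-2, - 1,0, 1/3, 1,1,2,3,4, 4]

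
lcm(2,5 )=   10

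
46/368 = 1/8 = 0.12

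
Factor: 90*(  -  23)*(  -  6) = 2^2 * 3^3 * 5^1*23^1 = 12420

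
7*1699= 11893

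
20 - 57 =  - 37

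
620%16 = 12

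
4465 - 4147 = 318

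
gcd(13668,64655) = 67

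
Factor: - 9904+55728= 45824 = 2^8*179^1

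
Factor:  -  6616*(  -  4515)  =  29871240 = 2^3*3^1*5^1 *7^1*43^1*827^1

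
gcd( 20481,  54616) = 6827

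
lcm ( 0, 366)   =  0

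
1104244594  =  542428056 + 561816538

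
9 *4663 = 41967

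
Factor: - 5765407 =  - 5765407^1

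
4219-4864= - 645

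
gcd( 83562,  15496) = 2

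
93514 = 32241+61273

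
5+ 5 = 10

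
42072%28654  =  13418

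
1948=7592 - 5644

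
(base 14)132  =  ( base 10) 240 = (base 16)F0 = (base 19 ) CC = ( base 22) ak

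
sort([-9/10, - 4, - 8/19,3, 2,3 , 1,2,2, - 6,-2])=[-6, - 4,- 2, - 9/10,  -  8/19,1, 2,2,2,3,3]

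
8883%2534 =1281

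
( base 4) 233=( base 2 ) 101111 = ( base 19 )29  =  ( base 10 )47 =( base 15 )32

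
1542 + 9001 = 10543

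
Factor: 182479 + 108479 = 290958= 2^1*3^1 * 71^1*683^1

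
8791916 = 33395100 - 24603184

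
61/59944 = 61/59944 = 0.00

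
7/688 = 7/688 = 0.01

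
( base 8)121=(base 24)39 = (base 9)100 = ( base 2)1010001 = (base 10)81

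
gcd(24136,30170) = 6034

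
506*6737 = 3408922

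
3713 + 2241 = 5954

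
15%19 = 15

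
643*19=12217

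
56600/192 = 294 + 19/24 =294.79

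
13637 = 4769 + 8868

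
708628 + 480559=1189187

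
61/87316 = 61/87316 = 0.00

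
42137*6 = 252822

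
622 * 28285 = 17593270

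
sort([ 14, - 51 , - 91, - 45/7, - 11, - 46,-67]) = [- 91, - 67, - 51, - 46, - 11, - 45/7, 14]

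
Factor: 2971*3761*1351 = 7^1*193^1 * 2971^1 * 3761^1 = 15095980781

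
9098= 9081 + 17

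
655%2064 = 655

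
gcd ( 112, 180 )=4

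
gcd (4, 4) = 4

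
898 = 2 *449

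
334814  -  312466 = 22348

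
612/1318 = 306/659  =  0.46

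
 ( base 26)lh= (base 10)563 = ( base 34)gj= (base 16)233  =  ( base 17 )1G2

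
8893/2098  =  4+501/2098 = 4.24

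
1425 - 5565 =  - 4140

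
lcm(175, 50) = 350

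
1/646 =1/646 = 0.00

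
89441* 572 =51160252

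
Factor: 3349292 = 2^2 * 523^1*1601^1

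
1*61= 61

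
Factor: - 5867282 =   -  2^1*2933641^1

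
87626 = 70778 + 16848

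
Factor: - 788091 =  - 3^1*262697^1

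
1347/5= 269 + 2/5 = 269.40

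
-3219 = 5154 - 8373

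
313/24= 313/24 =13.04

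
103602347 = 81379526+22222821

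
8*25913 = 207304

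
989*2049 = 2026461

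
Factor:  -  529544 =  - 2^3*37^1 * 1789^1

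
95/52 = 1 + 43/52  =  1.83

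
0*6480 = 0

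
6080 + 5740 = 11820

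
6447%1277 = 62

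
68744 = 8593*8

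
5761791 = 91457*63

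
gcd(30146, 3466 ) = 2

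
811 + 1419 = 2230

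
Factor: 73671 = 3^1*13^1 * 1889^1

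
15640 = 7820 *2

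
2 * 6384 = 12768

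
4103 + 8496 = 12599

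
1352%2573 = 1352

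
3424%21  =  1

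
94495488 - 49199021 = 45296467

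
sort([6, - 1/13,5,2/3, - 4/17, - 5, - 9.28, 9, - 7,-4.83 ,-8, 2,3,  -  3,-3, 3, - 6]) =[ - 9.28, - 8, - 7,-6, - 5, - 4.83 , - 3,-3 , - 4/17, - 1/13,2/3,2, 3,3,5,6,9] 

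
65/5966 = 65/5966 = 0.01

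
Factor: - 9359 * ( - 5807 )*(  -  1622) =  - 2^1*7^2*191^1 * 811^1*5807^1 = - 88151990486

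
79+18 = 97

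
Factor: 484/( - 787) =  - 2^2 * 11^2 * 787^( - 1 ) 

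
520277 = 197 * 2641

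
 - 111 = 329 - 440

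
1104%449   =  206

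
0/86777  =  0= 0.00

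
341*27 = 9207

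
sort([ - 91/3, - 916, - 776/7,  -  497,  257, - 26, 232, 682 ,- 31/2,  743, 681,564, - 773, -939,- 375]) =[ - 939, - 916, - 773, - 497,-375,-776/7,-91/3, - 26, - 31/2, 232,257, 564,681, 682, 743]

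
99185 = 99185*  1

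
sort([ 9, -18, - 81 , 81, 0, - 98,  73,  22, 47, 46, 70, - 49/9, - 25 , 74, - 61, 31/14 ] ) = [ - 98,-81, - 61,- 25 , - 18, - 49/9 , 0,31/14, 9, 22, 46,47, 70,  73, 74, 81 ]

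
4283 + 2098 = 6381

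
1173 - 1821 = -648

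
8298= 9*922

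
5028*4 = 20112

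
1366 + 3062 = 4428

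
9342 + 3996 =13338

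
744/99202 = 372/49601 = 0.01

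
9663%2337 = 315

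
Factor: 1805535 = 3^2*5^1 * 40123^1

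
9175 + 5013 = 14188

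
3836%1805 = 226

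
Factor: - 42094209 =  - 3^1*23^1*61^1* 73^1*137^1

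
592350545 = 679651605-87301060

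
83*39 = 3237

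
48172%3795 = 2632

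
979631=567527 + 412104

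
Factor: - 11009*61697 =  - 679222273=-  101^1*103^1*109^1*599^1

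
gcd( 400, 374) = 2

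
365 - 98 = 267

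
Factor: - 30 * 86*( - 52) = 134160 = 2^4 *3^1*5^1*13^1*43^1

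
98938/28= 3533+1/2 = 3533.50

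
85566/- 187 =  - 458 + 80/187 = - 457.57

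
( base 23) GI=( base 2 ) 110000010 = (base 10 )386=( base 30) cq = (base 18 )138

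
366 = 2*183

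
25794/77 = 25794/77 = 334.99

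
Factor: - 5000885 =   -  5^1*71^1*14087^1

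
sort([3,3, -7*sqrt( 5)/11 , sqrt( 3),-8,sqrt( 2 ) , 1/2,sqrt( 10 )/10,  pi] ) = [ - 8, - 7*sqrt(5)/11, sqrt(10)/10, 1/2,sqrt(2), sqrt (3 ),3  ,  3,pi]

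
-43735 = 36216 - 79951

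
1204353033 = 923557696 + 280795337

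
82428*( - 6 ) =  - 494568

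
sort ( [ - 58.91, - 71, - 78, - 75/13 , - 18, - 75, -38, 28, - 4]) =[ - 78, - 75, - 71, - 58.91, - 38,-18,- 75/13,-4,28 ] 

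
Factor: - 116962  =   - 2^1* 58481^1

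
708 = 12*59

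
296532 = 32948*9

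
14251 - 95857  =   - 81606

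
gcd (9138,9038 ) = 2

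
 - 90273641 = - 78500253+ - 11773388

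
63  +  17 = 80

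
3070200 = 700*4386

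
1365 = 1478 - 113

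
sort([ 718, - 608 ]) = [ - 608,718] 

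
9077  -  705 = 8372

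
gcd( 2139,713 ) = 713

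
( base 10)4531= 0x11B3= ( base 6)32551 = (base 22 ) 97L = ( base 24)7kj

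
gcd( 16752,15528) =24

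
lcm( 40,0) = 0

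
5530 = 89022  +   - 83492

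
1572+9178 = 10750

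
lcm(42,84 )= 84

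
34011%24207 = 9804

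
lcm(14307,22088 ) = 1259016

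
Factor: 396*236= 2^4*3^2*11^1*59^1 = 93456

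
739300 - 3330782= -2591482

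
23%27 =23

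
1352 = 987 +365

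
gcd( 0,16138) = 16138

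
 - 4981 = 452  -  5433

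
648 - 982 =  - 334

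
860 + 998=1858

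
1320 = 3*440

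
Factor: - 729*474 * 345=  -  119213370=- 2^1*3^8*5^1*23^1*79^1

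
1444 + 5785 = 7229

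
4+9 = 13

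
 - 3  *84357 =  - 253071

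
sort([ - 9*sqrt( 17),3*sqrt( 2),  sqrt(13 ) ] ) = [-9*sqrt( 17),  sqrt (13),3*sqrt( 2)]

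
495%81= 9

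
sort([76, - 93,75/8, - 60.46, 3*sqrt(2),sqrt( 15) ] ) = [ - 93, - 60.46,sqrt( 15 ) , 3*sqrt ( 2 ),75/8,76]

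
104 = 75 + 29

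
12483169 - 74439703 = - 61956534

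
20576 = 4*5144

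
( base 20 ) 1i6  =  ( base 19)226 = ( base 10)766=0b1011111110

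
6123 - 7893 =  - 1770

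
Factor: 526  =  2^1*263^1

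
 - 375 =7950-8325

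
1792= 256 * 7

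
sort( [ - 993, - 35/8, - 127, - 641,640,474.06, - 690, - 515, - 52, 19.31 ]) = [ - 993, - 690,-641, - 515, - 127, - 52,-35/8,19.31 , 474.06,640]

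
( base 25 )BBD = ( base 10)7163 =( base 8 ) 15773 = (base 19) 10g0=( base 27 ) 9m8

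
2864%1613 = 1251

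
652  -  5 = 647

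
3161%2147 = 1014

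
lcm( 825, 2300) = 75900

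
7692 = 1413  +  6279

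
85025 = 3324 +81701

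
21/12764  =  21/12764= 0.00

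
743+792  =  1535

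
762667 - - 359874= 1122541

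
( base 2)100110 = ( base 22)1g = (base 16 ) 26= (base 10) 38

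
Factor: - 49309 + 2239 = -2^1*3^2*5^1*523^1= - 47070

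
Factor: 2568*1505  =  3864840=2^3*3^1*5^1*7^1*43^1*107^1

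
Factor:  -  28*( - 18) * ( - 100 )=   -  2^5*3^2*5^2*7^1 = -50400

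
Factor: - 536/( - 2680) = 5^( - 1)=1/5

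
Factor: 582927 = 3^1 *194309^1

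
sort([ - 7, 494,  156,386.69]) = [ - 7, 156, 386.69, 494 ]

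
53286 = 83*642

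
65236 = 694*94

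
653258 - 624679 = 28579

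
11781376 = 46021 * 256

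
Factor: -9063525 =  - 3^1*5^2* 120847^1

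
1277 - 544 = 733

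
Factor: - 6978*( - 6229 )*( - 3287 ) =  - 142872617094  =  - 2^1*3^1*19^1*173^1 * 1163^1*  6229^1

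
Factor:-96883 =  - 17^1*41^1 * 139^1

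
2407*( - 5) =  - 12035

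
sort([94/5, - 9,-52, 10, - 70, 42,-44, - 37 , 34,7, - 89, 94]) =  [ - 89, - 70, - 52,-44,- 37, - 9, 7 , 10, 94/5,  34, 42, 94 ] 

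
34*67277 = 2287418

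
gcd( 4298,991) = 1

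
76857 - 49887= 26970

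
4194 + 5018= 9212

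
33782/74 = 456 + 19/37 = 456.51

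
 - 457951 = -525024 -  - 67073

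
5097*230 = 1172310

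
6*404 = 2424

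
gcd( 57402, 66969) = 9567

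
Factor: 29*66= 2^1*3^1*11^1*29^1 = 1914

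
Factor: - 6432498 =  - 2^1*3^2*191^1 * 1871^1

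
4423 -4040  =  383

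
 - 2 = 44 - 46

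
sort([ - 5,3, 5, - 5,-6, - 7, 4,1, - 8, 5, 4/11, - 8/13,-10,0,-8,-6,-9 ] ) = [-10, - 9, - 8,  -  8,-7 ,-6,  -  6, - 5,-5,-8/13,0, 4/11,1,3, 4, 5, 5 ]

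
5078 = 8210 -3132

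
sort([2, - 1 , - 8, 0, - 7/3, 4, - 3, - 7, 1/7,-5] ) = [ - 8,-7, - 5,-3, - 7/3,-1,0, 1/7,  2,  4 ] 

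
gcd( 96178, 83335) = 1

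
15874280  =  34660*458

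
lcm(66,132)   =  132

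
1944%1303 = 641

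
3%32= 3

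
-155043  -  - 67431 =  - 87612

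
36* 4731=170316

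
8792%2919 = 35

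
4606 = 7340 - 2734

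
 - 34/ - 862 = 17/431 = 0.04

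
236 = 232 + 4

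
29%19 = 10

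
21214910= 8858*2395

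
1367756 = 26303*52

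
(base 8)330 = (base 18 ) C0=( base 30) 76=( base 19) b7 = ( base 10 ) 216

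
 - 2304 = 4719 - 7023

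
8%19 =8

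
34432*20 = 688640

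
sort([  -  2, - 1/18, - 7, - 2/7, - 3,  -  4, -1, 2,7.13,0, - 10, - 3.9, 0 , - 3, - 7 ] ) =[ -10, - 7, - 7,-4,- 3.9, - 3, - 3,  -  2,-1, -2/7,-1/18, 0,0, 2,  7.13 ] 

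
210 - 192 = 18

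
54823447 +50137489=104960936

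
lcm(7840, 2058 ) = 164640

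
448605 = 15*29907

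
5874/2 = 2937 = 2937.00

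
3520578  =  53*66426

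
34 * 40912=1391008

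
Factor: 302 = 2^1*151^1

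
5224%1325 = 1249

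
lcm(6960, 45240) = 90480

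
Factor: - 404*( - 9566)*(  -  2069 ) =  - 2^3*101^1*2069^1*4783^1 = - 7995989816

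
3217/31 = 103 + 24/31= 103.77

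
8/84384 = 1/10548  =  0.00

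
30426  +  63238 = 93664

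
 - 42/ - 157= 42/157= 0.27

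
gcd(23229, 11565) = 9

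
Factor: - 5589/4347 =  - 9/7 = -3^2*7^( - 1 )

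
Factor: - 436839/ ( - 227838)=487/254 = 2^( - 1) * 127^( - 1 )*487^1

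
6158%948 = 470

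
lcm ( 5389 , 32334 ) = 32334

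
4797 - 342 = 4455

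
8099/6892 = 1 + 1207/6892 = 1.18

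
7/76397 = 7/76397 = 0.00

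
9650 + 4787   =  14437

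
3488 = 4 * 872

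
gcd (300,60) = 60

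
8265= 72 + 8193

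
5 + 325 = 330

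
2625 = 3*875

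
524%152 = 68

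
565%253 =59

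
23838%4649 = 593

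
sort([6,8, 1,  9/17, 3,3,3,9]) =[9/17,1,3,3, 3, 6, 8, 9] 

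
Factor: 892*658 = 586936=2^3*7^1*47^1 *223^1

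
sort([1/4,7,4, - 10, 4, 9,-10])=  [ - 10,- 10, 1/4,4,4, 7, 9 ]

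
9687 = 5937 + 3750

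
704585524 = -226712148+931297672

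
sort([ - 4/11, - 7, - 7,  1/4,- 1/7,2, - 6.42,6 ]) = [ - 7, - 7, - 6.42, - 4/11, - 1/7,1/4, 2, 6] 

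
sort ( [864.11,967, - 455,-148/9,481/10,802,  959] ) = [ -455, - 148/9, 481/10,802,864.11,959, 967 ] 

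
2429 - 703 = 1726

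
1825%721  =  383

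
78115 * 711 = 55539765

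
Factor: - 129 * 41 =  - 5289 = -  3^1*41^1*43^1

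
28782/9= 3198 = 3198.00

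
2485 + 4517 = 7002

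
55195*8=441560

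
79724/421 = 189 + 155/421 = 189.37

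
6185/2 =3092+1/2 = 3092.50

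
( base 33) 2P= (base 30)31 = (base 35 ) 2L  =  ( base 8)133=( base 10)91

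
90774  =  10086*9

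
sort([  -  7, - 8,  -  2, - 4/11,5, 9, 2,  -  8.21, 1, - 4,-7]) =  [ - 8.21, - 8,  -  7, - 7,  -  4,- 2,-4/11,  1,2 , 5, 9]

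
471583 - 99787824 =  - 99316241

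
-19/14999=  - 19/14999 = -0.00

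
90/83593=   90/83593 = 0.00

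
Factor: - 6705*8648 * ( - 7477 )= 433552648680 = 2^3*3^2*5^1 * 23^1 * 47^1*149^1*7477^1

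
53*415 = 21995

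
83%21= 20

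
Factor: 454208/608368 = 604/809 = 2^2 *151^1*809^( - 1) 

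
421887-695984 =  -274097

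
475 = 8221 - 7746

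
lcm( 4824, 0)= 0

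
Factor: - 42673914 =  - 2^1*3^2*101^1*23473^1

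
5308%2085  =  1138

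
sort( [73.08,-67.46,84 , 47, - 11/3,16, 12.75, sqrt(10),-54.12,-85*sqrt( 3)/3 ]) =[ -67.46 ,-54.12,-85*sqrt (3)/3, - 11/3,  sqrt( 10 ) , 12.75,16 , 47,73.08 , 84 ]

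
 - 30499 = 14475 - 44974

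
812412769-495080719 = 317332050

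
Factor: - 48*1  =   - 48=- 2^4*3^1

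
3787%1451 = 885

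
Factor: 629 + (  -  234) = 395 = 5^1 *79^1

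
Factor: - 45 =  - 3^2*5^1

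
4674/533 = 8 + 10/13 = 8.77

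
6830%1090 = 290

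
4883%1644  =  1595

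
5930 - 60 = 5870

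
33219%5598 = 5229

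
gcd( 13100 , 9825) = 3275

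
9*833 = 7497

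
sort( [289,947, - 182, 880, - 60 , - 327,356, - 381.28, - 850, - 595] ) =[ - 850, - 595,-381.28,  -  327, - 182,-60,289 , 356, 880 , 947 ] 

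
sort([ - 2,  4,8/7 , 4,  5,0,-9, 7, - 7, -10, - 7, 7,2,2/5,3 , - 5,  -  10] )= [ - 10, -10, - 9, - 7,  -  7, - 5,  -  2 , 0, 2/5, 8/7, 2, 3, 4,4,5,7,7]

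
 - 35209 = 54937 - 90146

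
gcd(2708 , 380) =4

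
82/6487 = 82/6487 = 0.01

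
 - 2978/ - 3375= 2978/3375 = 0.88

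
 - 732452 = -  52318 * 14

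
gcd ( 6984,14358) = 6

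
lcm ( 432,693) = 33264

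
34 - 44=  - 10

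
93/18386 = 93/18386  =  0.01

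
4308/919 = 4 + 632/919 = 4.69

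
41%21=20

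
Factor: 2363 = 17^1*139^1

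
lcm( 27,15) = 135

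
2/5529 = 2/5529= 0.00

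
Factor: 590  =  2^1*5^1*59^1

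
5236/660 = 119/15 = 7.93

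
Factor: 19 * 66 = 1254  =  2^1*3^1*11^1*19^1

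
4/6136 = 1/1534 = 0.00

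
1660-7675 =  - 6015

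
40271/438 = 91+ 413/438  =  91.94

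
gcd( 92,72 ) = 4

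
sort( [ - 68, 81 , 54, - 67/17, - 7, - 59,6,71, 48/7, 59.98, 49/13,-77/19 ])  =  [ - 68,-59, - 7, - 77/19 , - 67/17 , 49/13, 6,48/7,54,59.98, 71,81 ] 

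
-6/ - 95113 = 6/95113 = 0.00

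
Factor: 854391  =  3^1*31^1*9187^1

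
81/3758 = 81/3758= 0.02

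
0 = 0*263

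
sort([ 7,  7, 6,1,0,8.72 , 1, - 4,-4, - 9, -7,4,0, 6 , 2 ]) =[ - 9, - 7, - 4 , - 4,0,0 , 1,1, 2,  4,6, 6, 7, 7,8.72 ]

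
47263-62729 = - 15466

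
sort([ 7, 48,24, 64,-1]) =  [ - 1, 7, 24,48, 64] 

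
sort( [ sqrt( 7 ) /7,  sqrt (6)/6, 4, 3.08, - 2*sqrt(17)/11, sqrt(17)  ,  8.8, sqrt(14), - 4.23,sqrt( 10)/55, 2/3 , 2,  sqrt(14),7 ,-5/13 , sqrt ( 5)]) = [-4.23,  -  2*sqrt(17)/11,-5/13,sqrt(10) /55, sqrt ( 7)/7 , sqrt ( 6) /6,2/3,2, sqrt( 5 ), 3.08, sqrt( 14), sqrt( 14 ),4 , sqrt(17 ), 7, 8.8] 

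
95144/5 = 19028 +4/5=19028.80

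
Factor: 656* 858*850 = 478420800  =  2^6 * 3^1 * 5^2*11^1*13^1*17^1*41^1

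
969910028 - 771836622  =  198073406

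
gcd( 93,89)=1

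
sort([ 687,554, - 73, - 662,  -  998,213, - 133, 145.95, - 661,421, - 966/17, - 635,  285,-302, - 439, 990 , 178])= [ - 998, - 662, - 661,-635, - 439, - 302, - 133, - 73 , - 966/17 , 145.95, 178,213, 285,421,554,687,990 ] 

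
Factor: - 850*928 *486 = - 383356800 = - 2^7*3^5*5^2*17^1*29^1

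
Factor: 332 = 2^2*83^1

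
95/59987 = 95/59987  =  0.00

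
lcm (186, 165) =10230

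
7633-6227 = 1406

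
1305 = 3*435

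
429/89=4 + 73/89  =  4.82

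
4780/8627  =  4780/8627 = 0.55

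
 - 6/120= - 1+ 19/20 = -0.05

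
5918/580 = 10 +59/290  =  10.20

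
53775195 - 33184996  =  20590199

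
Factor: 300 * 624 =187200=2^6*3^2  *  5^2*13^1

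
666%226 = 214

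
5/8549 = 5/8549 = 0.00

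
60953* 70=4266710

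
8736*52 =454272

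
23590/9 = 2621 + 1/9=2621.11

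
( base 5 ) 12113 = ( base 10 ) 908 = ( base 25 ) 1b8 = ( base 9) 1218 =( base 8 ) 1614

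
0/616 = 0=0.00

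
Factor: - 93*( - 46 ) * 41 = 2^1*3^1*23^1 * 31^1*41^1=175398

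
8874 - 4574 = 4300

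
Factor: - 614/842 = -307/421 = - 307^1*421^( - 1)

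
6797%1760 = 1517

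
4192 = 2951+1241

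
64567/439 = 147 + 34/439= 147.08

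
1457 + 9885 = 11342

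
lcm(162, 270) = 810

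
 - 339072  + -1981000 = -2320072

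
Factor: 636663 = 3^1 * 23^1*9227^1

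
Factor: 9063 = 3^2*19^1 *53^1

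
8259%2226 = 1581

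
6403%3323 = 3080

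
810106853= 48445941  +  761660912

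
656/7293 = 656/7293 = 0.09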